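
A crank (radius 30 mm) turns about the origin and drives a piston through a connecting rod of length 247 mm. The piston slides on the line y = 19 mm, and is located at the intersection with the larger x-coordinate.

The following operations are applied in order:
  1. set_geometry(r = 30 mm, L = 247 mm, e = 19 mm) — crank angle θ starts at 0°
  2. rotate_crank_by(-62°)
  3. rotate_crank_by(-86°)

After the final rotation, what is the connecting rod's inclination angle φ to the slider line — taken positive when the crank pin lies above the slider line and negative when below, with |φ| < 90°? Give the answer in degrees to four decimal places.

-8.1223

set_geometry: r = 30 mm, L = 247 mm, e = 19 mm; θ ← 0°
rotate_crank_by(-62°): θ ← 0° -62° = -62°
rotate_crank_by(-86°): θ ← -62° -86° = -148°
crank pin P = (r cos θ, r sin θ) = (-25.441443, -15.897578)
h = r sin θ − e = -15.897578 − 19 = -34.897578
sin φ = h / L = -34.897578 / 247 = -0.14128574
φ = arcsin(-0.14128574) = -8.122253°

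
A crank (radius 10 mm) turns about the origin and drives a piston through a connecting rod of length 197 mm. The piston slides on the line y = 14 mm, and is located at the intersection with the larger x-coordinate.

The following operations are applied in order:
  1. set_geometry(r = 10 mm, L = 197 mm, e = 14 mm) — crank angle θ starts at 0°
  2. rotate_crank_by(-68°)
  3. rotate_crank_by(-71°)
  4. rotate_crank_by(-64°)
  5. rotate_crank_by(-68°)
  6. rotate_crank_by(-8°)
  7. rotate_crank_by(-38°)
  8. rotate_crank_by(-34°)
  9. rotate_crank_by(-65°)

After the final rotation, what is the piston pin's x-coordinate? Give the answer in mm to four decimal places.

set_geometry: r = 10 mm, L = 197 mm, e = 14 mm; θ ← 0°
rotate_crank_by(-68°): θ ← 0° -68° = -68°
rotate_crank_by(-71°): θ ← -68° -71° = -139°
rotate_crank_by(-64°): θ ← -139° -64° = -203°
rotate_crank_by(-68°): θ ← -203° -68° = -271°
rotate_crank_by(-8°): θ ← -271° -8° = -279°
rotate_crank_by(-38°): θ ← -279° -38° = -317°
rotate_crank_by(-34°): θ ← -317° -34° = -351°
rotate_crank_by(-65°): θ ← -351° -65° = -416°
crank pin P = (r cos θ, r sin θ) = (5.591929, -8.290376)
h = r sin θ − e = -8.290376 − 14 = -22.290376
x = r cos θ + √(L² − h²) = 5.591929 + √(38809.0 − 496.8608) = 5.591929 + 195.734870 = 201.326799

201.3268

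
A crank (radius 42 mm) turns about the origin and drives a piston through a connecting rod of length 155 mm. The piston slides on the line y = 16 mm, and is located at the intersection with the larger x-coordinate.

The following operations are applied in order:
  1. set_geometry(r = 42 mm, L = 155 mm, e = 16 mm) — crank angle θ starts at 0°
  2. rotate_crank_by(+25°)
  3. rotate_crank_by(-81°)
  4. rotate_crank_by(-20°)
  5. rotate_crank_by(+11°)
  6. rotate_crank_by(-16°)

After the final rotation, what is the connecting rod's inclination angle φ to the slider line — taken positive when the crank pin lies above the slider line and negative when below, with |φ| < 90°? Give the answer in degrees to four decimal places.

set_geometry: r = 42 mm, L = 155 mm, e = 16 mm; θ ← 0°
rotate_crank_by(+25°): θ ← 0° +25° = 25°
rotate_crank_by(-81°): θ ← 25° -81° = -56°
rotate_crank_by(-20°): θ ← -56° -20° = -76°
rotate_crank_by(+11°): θ ← -76° +11° = -65°
rotate_crank_by(-16°): θ ← -65° -16° = -81°
crank pin P = (r cos θ, r sin θ) = (6.570248, -41.482910)
h = r sin θ − e = -41.482910 − 16 = -57.482910
sin φ = h / L = -57.482910 / 155 = -0.37085749
φ = arcsin(-0.37085749) = -21.768510°

-21.7685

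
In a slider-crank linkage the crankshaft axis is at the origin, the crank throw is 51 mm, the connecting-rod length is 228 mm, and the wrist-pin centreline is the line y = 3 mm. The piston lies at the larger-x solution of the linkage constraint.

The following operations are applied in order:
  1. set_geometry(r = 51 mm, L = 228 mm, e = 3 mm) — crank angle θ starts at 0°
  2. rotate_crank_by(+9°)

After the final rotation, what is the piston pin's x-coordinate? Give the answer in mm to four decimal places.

278.3178

set_geometry: r = 51 mm, L = 228 mm, e = 3 mm; θ ← 0°
rotate_crank_by(+9°): θ ← 0° +9° = 9°
crank pin P = (r cos θ, r sin θ) = (50.372105, 7.978158)
h = r sin θ − e = 7.978158 − 3 = 4.978158
x = r cos θ + √(L² − h²) = 50.372105 + √(51984.0 − 24.7821) = 50.372105 + 227.945647 = 278.317752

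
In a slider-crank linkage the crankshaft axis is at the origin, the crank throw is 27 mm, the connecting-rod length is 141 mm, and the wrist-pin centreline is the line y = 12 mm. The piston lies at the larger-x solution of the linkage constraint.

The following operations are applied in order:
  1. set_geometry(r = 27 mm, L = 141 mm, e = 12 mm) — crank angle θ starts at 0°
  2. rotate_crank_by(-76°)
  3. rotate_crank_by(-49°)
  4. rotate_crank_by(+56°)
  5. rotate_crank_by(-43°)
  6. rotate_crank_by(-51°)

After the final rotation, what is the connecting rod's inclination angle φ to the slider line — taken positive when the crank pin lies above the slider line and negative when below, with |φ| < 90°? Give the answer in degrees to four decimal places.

set_geometry: r = 27 mm, L = 141 mm, e = 12 mm; θ ← 0°
rotate_crank_by(-76°): θ ← 0° -76° = -76°
rotate_crank_by(-49°): θ ← -76° -49° = -125°
rotate_crank_by(+56°): θ ← -125° +56° = -69°
rotate_crank_by(-43°): θ ← -69° -43° = -112°
rotate_crank_by(-51°): θ ← -112° -51° = -163°
crank pin P = (r cos θ, r sin θ) = (-25.820228, -7.894036)
h = r sin θ − e = -7.894036 − 12 = -19.894036
sin φ = h / L = -19.894036 / 141 = -0.14109245
φ = arcsin(-0.14109245) = -8.111067°

-8.1111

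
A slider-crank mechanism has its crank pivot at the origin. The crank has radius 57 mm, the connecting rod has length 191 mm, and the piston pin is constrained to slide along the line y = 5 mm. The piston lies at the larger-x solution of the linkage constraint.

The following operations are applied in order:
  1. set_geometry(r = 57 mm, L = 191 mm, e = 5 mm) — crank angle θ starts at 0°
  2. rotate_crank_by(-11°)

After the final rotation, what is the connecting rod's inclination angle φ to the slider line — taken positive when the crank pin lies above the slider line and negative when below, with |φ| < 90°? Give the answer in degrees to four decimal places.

set_geometry: r = 57 mm, L = 191 mm, e = 5 mm; θ ← 0°
rotate_crank_by(-11°): θ ← 0° -11° = -11°
crank pin P = (r cos θ, r sin θ) = (55.952749, -10.876113)
h = r sin θ − e = -10.876113 − 5 = -15.876113
sin φ = h / L = -15.876113 / 191 = -0.08312101
φ = arcsin(-0.08312101) = -4.767984°

-4.7680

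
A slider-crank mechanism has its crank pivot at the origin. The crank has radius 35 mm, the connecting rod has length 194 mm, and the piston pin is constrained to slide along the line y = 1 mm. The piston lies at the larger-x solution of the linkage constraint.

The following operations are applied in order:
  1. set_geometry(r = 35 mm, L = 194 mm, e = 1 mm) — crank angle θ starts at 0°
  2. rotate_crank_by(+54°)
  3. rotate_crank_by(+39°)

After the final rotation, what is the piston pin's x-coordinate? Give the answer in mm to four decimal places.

189.1742

set_geometry: r = 35 mm, L = 194 mm, e = 1 mm; θ ← 0°
rotate_crank_by(+54°): θ ← 0° +54° = 54°
rotate_crank_by(+39°): θ ← 54° +39° = 93°
crank pin P = (r cos θ, r sin θ) = (-1.831758, 34.952034)
h = r sin θ − e = 34.952034 − 1 = 33.952034
x = r cos θ + √(L² − h²) = -1.831758 + √(37636.0 − 1152.7406) = -1.831758 + 191.005915 = 189.174156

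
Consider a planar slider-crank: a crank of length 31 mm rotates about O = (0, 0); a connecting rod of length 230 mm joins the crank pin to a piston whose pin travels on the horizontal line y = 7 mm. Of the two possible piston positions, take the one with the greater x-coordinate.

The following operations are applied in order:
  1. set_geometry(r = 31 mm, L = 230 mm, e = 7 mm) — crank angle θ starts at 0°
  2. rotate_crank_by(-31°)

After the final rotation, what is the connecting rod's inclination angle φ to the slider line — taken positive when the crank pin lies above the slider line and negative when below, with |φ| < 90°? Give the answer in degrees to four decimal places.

-5.7307

set_geometry: r = 31 mm, L = 230 mm, e = 7 mm; θ ← 0°
rotate_crank_by(-31°): θ ← 0° -31° = -31°
crank pin P = (r cos θ, r sin θ) = (26.572186, -15.966180)
h = r sin θ − e = -15.966180 − 7 = -22.966180
sin φ = h / L = -22.966180 / 230 = -0.09985296
φ = arcsin(-0.09985296) = -5.730703°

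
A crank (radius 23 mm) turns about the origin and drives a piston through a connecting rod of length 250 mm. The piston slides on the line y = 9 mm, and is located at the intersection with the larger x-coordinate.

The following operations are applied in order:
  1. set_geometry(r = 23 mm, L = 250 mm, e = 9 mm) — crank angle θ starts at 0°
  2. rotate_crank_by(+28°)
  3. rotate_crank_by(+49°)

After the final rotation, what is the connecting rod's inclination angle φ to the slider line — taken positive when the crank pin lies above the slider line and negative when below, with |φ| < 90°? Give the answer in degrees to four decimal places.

set_geometry: r = 23 mm, L = 250 mm, e = 9 mm; θ ← 0°
rotate_crank_by(+28°): θ ← 0° +28° = 28°
rotate_crank_by(+49°): θ ← 28° +49° = 77°
crank pin P = (r cos θ, r sin θ) = (5.173874, 22.410511)
h = r sin θ − e = 22.410511 − 9 = 13.410511
sin φ = h / L = 13.410511 / 250 = 0.05364205
φ = arcsin(0.05364205) = 3.074939°

3.0749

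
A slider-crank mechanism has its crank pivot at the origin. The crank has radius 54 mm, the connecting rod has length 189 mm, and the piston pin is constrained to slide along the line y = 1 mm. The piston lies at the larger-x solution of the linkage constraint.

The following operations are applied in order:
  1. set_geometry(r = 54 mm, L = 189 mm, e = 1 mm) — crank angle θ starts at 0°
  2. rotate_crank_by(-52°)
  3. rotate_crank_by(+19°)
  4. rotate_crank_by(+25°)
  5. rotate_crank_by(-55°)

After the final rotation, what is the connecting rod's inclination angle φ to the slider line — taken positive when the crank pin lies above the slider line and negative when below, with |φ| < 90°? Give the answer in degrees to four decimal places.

-15.0620

set_geometry: r = 54 mm, L = 189 mm, e = 1 mm; θ ← 0°
rotate_crank_by(-52°): θ ← 0° -52° = -52°
rotate_crank_by(+19°): θ ← -52° +19° = -33°
rotate_crank_by(+25°): θ ← -33° +25° = -8°
rotate_crank_by(-55°): θ ← -8° -55° = -63°
crank pin P = (r cos θ, r sin θ) = (24.515487, -48.114352)
h = r sin θ − e = -48.114352 − 1 = -49.114352
sin φ = h / L = -49.114352 / 189 = -0.25986430
φ = arcsin(-0.25986430) = -15.062010°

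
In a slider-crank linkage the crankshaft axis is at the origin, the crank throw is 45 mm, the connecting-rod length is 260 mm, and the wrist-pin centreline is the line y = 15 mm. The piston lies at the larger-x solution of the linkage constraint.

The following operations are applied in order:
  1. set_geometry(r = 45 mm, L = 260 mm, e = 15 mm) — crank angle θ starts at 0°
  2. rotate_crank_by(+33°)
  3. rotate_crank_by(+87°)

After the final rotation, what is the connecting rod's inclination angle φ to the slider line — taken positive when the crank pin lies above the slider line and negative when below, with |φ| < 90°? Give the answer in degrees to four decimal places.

5.2900

set_geometry: r = 45 mm, L = 260 mm, e = 15 mm; θ ← 0°
rotate_crank_by(+33°): θ ← 0° +33° = 33°
rotate_crank_by(+87°): θ ← 33° +87° = 120°
crank pin P = (r cos θ, r sin θ) = (-22.500000, 38.971143)
h = r sin θ − e = 38.971143 − 15 = 23.971143
sin φ = h / L = 23.971143 / 260 = 0.09219670
φ = arcsin(0.09219670) = 5.289995°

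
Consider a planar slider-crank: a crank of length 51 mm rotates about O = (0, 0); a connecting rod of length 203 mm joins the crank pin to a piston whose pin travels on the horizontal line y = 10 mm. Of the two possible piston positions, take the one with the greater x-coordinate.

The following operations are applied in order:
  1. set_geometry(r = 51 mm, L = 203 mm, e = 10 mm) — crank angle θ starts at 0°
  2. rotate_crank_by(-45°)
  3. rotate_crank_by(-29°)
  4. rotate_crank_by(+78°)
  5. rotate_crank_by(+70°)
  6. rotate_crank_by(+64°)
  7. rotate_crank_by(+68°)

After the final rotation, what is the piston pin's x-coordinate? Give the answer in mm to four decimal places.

set_geometry: r = 51 mm, L = 203 mm, e = 10 mm; θ ← 0°
rotate_crank_by(-45°): θ ← 0° -45° = -45°
rotate_crank_by(-29°): θ ← -45° -29° = -74°
rotate_crank_by(+78°): θ ← -74° +78° = 4°
rotate_crank_by(+70°): θ ← 4° +70° = 74°
rotate_crank_by(+64°): θ ← 74° +64° = 138°
rotate_crank_by(+68°): θ ← 138° +68° = 206°
crank pin P = (r cos θ, r sin θ) = (-45.838496, -22.356928)
h = r sin θ − e = -22.356928 − 10 = -32.356928
x = r cos θ + √(L² − h²) = -45.838496 + √(41209.0 − 1046.9708) = -45.838496 + 200.404664 = 154.566167

154.5662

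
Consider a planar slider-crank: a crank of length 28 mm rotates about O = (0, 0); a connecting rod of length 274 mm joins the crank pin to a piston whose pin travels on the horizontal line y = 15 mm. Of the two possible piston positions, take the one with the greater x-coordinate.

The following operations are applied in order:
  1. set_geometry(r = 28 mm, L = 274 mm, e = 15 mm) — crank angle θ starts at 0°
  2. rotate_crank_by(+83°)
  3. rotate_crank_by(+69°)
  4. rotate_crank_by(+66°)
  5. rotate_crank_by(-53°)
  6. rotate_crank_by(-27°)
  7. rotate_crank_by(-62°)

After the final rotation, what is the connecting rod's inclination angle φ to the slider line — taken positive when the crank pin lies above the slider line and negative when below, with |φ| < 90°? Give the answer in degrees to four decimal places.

set_geometry: r = 28 mm, L = 274 mm, e = 15 mm; θ ← 0°
rotate_crank_by(+83°): θ ← 0° +83° = 83°
rotate_crank_by(+69°): θ ← 83° +69° = 152°
rotate_crank_by(+66°): θ ← 152° +66° = 218°
rotate_crank_by(-53°): θ ← 218° -53° = 165°
rotate_crank_by(-27°): θ ← 165° -27° = 138°
rotate_crank_by(-62°): θ ← 138° -62° = 76°
crank pin P = (r cos θ, r sin θ) = (6.773813, 27.168280)
h = r sin θ − e = 27.168280 − 15 = 12.168280
sin φ = h / L = 12.168280 / 274 = 0.04440978
φ = arcsin(0.04440978) = 2.545330°

2.5453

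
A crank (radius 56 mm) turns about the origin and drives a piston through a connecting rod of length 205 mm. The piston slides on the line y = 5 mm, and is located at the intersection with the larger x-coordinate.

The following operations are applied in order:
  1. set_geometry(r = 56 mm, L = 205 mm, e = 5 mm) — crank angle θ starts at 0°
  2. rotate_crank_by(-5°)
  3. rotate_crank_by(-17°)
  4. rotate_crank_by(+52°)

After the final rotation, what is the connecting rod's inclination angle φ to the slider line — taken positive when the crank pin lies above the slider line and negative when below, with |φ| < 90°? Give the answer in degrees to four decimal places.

set_geometry: r = 56 mm, L = 205 mm, e = 5 mm; θ ← 0°
rotate_crank_by(-5°): θ ← 0° -5° = -5°
rotate_crank_by(-17°): θ ← -5° -17° = -22°
rotate_crank_by(+52°): θ ← -22° +52° = 30°
crank pin P = (r cos θ, r sin θ) = (48.497423, 28.000000)
h = r sin θ − e = 28.000000 − 5 = 23.000000
sin φ = h / L = 23.000000 / 205 = 0.11219512
φ = arcsin(0.11219512) = 6.441870°

6.4419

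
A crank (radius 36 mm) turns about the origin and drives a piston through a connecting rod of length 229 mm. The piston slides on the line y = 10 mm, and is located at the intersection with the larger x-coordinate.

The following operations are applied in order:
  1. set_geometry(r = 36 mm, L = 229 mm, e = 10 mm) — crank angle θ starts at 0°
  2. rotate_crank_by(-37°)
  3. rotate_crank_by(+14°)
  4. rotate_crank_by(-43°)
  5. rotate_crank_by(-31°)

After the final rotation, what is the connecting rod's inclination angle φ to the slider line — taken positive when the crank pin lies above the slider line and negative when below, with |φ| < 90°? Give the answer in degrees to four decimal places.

-11.5195

set_geometry: r = 36 mm, L = 229 mm, e = 10 mm; θ ← 0°
rotate_crank_by(-37°): θ ← 0° -37° = -37°
rotate_crank_by(+14°): θ ← -37° +14° = -23°
rotate_crank_by(-43°): θ ← -23° -43° = -66°
rotate_crank_by(-31°): θ ← -66° -31° = -97°
crank pin P = (r cos θ, r sin θ) = (-4.387296, -35.731661)
h = r sin θ − e = -35.731661 − 10 = -45.731661
sin φ = h / L = -45.731661 / 229 = -0.19970158
φ = arcsin(-0.19970158) = -11.519509°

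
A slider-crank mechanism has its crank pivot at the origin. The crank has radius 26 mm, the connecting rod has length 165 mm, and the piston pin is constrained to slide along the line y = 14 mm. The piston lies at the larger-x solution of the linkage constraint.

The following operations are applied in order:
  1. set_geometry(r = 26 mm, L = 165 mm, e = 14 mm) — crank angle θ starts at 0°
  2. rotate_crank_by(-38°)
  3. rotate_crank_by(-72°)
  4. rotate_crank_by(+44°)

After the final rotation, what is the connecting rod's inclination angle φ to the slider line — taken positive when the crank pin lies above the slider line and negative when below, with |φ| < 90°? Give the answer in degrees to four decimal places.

-13.2265

set_geometry: r = 26 mm, L = 165 mm, e = 14 mm; θ ← 0°
rotate_crank_by(-38°): θ ← 0° -38° = -38°
rotate_crank_by(-72°): θ ← -38° -72° = -110°
rotate_crank_by(+44°): θ ← -110° +44° = -66°
crank pin P = (r cos θ, r sin θ) = (10.575153, -23.752182)
h = r sin θ − e = -23.752182 − 14 = -37.752182
sin φ = h / L = -37.752182 / 165 = -0.22880110
φ = arcsin(-0.22880110) = -13.226498°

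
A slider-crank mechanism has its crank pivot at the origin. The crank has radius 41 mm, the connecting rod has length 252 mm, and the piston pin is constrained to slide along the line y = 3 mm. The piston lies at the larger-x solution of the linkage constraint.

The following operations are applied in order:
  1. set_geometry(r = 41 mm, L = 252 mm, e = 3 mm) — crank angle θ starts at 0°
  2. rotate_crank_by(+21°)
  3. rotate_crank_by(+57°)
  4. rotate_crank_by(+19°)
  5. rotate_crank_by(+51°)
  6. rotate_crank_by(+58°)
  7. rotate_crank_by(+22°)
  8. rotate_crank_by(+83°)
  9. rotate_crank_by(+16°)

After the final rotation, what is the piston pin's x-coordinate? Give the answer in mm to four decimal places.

set_geometry: r = 41 mm, L = 252 mm, e = 3 mm; θ ← 0°
rotate_crank_by(+21°): θ ← 0° +21° = 21°
rotate_crank_by(+57°): θ ← 21° +57° = 78°
rotate_crank_by(+19°): θ ← 78° +19° = 97°
rotate_crank_by(+51°): θ ← 97° +51° = 148°
rotate_crank_by(+58°): θ ← 148° +58° = 206°
rotate_crank_by(+22°): θ ← 206° +22° = 228°
rotate_crank_by(+83°): θ ← 228° +83° = 311°
rotate_crank_by(+16°): θ ← 311° +16° = 327°
crank pin P = (r cos θ, r sin θ) = (34.385493, -22.330200)
h = r sin θ − e = -22.330200 − 3 = -25.330200
x = r cos θ + √(L² − h²) = 34.385493 + √(63504.0 − 641.6191) = 34.385493 + 250.723714 = 285.109208

285.1092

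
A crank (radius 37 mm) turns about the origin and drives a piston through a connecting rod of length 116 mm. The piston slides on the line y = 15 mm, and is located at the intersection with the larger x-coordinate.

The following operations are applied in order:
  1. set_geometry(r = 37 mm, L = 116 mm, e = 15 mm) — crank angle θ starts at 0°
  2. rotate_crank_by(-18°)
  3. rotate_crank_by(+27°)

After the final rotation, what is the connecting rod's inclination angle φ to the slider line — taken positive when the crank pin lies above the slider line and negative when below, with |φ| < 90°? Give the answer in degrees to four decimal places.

-4.5548

set_geometry: r = 37 mm, L = 116 mm, e = 15 mm; θ ← 0°
rotate_crank_by(-18°): θ ← 0° -18° = -18°
rotate_crank_by(+27°): θ ← -18° +27° = 9°
crank pin P = (r cos θ, r sin θ) = (36.544469, 5.788075)
h = r sin θ − e = 5.788075 − 15 = -9.211925
sin φ = h / L = -9.211925 / 116 = -0.07941314
φ = arcsin(-0.07941314) = -4.554834°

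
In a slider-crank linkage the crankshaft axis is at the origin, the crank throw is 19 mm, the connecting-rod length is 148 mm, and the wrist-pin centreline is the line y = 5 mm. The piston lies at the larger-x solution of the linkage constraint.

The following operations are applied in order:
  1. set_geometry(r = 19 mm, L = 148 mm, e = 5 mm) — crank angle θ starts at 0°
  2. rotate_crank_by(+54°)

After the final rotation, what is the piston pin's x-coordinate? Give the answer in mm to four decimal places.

158.8041

set_geometry: r = 19 mm, L = 148 mm, e = 5 mm; θ ← 0°
rotate_crank_by(+54°): θ ← 0° +54° = 54°
crank pin P = (r cos θ, r sin θ) = (11.167920, 15.371323)
h = r sin θ − e = 15.371323 − 5 = 10.371323
x = r cos θ + √(L² − h²) = 11.167920 + √(21904.0 − 107.5643) = 11.167920 + 147.636160 = 158.804080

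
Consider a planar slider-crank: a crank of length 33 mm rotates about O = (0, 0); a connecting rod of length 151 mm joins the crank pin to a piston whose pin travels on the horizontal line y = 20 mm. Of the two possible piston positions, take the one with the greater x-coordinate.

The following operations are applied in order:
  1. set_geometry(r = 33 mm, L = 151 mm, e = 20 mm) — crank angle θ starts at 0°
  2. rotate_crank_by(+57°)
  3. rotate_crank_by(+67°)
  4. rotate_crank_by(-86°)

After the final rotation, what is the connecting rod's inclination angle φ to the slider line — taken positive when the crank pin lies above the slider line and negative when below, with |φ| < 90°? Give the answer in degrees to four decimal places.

0.1202

set_geometry: r = 33 mm, L = 151 mm, e = 20 mm; θ ← 0°
rotate_crank_by(+57°): θ ← 0° +57° = 57°
rotate_crank_by(+67°): θ ← 57° +67° = 124°
rotate_crank_by(-86°): θ ← 124° -86° = 38°
crank pin P = (r cos θ, r sin θ) = (26.004355, 20.316829)
h = r sin θ − e = 20.316829 − 20 = 0.316829
sin φ = h / L = 0.316829 / 151 = 0.00209820
φ = arcsin(0.00209820) = 0.120218°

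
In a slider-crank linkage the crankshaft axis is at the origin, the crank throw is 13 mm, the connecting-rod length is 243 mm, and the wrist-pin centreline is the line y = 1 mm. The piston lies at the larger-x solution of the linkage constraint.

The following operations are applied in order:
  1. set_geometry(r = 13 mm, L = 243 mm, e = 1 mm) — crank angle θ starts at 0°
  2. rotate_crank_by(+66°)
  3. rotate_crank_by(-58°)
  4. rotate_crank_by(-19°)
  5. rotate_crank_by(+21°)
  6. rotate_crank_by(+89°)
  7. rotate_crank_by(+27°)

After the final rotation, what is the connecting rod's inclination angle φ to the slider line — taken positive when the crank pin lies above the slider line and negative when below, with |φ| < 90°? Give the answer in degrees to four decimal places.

2.2446

set_geometry: r = 13 mm, L = 243 mm, e = 1 mm; θ ← 0°
rotate_crank_by(+66°): θ ← 0° +66° = 66°
rotate_crank_by(-58°): θ ← 66° -58° = 8°
rotate_crank_by(-19°): θ ← 8° -19° = -11°
rotate_crank_by(+21°): θ ← -11° +21° = 10°
rotate_crank_by(+89°): θ ← 10° +89° = 99°
rotate_crank_by(+27°): θ ← 99° +27° = 126°
crank pin P = (r cos θ, r sin θ) = (-7.641208, 10.517221)
h = r sin θ − e = 10.517221 − 1 = 9.517221
sin φ = h / L = 9.517221 / 243 = 0.03916552
φ = arcsin(0.03916552) = 2.244593°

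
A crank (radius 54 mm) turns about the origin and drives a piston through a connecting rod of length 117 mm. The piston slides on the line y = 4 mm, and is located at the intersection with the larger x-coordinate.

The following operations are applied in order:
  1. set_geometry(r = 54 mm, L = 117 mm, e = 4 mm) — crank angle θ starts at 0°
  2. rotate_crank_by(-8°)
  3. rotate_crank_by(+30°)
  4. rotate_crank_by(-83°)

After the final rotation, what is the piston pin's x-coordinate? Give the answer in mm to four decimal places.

set_geometry: r = 54 mm, L = 117 mm, e = 4 mm; θ ← 0°
rotate_crank_by(-8°): θ ← 0° -8° = -8°
rotate_crank_by(+30°): θ ← -8° +30° = 22°
rotate_crank_by(-83°): θ ← 22° -83° = -61°
crank pin P = (r cos θ, r sin θ) = (26.179719, -47.229464)
h = r sin θ − e = -47.229464 − 4 = -51.229464
x = r cos θ + √(L² − h²) = 26.179719 + √(13689.0 − 2624.4580) = 26.179719 + 105.188127 = 131.367846

131.3678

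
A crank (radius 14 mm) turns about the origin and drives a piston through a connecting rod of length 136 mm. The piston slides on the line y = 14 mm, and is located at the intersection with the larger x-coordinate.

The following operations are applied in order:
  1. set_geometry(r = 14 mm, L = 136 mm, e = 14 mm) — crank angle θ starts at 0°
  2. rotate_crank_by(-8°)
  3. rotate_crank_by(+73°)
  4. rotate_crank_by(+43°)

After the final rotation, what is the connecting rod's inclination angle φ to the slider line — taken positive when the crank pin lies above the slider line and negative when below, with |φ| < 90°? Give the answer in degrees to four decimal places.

set_geometry: r = 14 mm, L = 136 mm, e = 14 mm; θ ← 0°
rotate_crank_by(-8°): θ ← 0° -8° = -8°
rotate_crank_by(+73°): θ ← -8° +73° = 65°
rotate_crank_by(+43°): θ ← 65° +43° = 108°
crank pin P = (r cos θ, r sin θ) = (-4.326238, 13.314791)
h = r sin θ − e = 13.314791 − 14 = -0.685209
sin φ = h / L = -0.685209 / 136 = -0.00503830
φ = arcsin(-0.00503830) = -0.288675°

-0.2887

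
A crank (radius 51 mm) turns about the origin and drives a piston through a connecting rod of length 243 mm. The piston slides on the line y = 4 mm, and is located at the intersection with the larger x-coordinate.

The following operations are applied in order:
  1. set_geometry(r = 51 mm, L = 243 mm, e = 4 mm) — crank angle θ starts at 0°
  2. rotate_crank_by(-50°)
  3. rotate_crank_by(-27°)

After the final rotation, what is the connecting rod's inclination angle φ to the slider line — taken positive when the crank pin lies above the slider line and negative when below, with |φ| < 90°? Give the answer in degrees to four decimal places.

-12.7653

set_geometry: r = 51 mm, L = 243 mm, e = 4 mm; θ ← 0°
rotate_crank_by(-50°): θ ← 0° -50° = -50°
rotate_crank_by(-27°): θ ← -50° -27° = -77°
crank pin P = (r cos θ, r sin θ) = (11.472504, -49.692873)
h = r sin θ − e = -49.692873 − 4 = -53.692873
sin φ = h / L = -53.692873 / 243 = -0.22095833
φ = arcsin(-0.22095833) = -12.765326°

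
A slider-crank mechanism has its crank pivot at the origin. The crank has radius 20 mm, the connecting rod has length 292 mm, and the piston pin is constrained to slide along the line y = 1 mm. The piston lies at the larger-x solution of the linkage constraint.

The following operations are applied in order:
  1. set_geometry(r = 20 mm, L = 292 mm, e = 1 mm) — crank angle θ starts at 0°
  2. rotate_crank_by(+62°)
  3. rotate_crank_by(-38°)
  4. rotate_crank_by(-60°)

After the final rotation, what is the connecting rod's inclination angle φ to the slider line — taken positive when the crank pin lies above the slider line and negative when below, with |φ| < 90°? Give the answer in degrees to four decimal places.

set_geometry: r = 20 mm, L = 292 mm, e = 1 mm; θ ← 0°
rotate_crank_by(+62°): θ ← 0° +62° = 62°
rotate_crank_by(-38°): θ ← 62° -38° = 24°
rotate_crank_by(-60°): θ ← 24° -60° = -36°
crank pin P = (r cos θ, r sin θ) = (16.180340, -11.755705)
h = r sin θ − e = -11.755705 − 1 = -12.755705
sin φ = h / L = -12.755705 / 292 = -0.04368392
φ = arcsin(-0.04368392) = -2.503701°

-2.5037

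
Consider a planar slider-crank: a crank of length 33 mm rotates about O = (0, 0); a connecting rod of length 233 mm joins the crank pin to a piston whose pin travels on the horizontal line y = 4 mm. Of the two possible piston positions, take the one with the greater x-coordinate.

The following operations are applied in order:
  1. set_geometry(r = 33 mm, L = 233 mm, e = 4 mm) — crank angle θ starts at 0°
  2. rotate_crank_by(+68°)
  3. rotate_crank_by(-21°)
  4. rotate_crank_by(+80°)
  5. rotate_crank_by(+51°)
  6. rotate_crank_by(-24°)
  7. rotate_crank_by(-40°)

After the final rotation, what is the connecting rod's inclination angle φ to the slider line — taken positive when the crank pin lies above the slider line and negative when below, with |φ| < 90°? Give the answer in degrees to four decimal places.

set_geometry: r = 33 mm, L = 233 mm, e = 4 mm; θ ← 0°
rotate_crank_by(+68°): θ ← 0° +68° = 68°
rotate_crank_by(-21°): θ ← 68° -21° = 47°
rotate_crank_by(+80°): θ ← 47° +80° = 127°
rotate_crank_by(+51°): θ ← 127° +51° = 178°
rotate_crank_by(-24°): θ ← 178° -24° = 154°
rotate_crank_by(-40°): θ ← 154° -40° = 114°
crank pin P = (r cos θ, r sin θ) = (-13.422309, 30.147000)
h = r sin θ − e = 30.147000 − 4 = 26.147000
sin φ = h / L = 26.147000 / 233 = 0.11221888
φ = arcsin(0.11221888) = 6.443240°

6.4432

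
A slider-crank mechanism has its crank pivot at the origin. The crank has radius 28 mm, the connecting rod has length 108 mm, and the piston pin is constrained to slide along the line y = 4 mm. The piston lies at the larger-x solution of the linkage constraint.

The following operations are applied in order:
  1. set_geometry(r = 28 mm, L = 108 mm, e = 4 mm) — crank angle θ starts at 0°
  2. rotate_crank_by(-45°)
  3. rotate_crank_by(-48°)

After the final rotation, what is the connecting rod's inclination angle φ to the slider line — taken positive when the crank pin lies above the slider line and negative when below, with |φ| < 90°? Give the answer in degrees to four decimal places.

set_geometry: r = 28 mm, L = 108 mm, e = 4 mm; θ ← 0°
rotate_crank_by(-45°): θ ← 0° -45° = -45°
rotate_crank_by(-48°): θ ← -45° -48° = -93°
crank pin P = (r cos θ, r sin θ) = (-1.465407, -27.961627)
h = r sin θ − e = -27.961627 − 4 = -31.961627
sin φ = h / L = -31.961627 / 108 = -0.29594099
φ = arcsin(-0.29594099) = -17.213972°

-17.2140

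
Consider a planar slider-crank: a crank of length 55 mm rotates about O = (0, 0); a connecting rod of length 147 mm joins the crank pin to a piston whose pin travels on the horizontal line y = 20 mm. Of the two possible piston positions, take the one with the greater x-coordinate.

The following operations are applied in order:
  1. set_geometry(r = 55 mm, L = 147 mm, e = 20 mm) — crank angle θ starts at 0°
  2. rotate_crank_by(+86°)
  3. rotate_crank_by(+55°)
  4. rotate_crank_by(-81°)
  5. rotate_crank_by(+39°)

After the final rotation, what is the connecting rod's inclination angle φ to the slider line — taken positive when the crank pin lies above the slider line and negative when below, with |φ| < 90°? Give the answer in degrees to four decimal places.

set_geometry: r = 55 mm, L = 147 mm, e = 20 mm; θ ← 0°
rotate_crank_by(+86°): θ ← 0° +86° = 86°
rotate_crank_by(+55°): θ ← 86° +55° = 141°
rotate_crank_by(-81°): θ ← 141° -81° = 60°
rotate_crank_by(+39°): θ ← 60° +39° = 99°
crank pin P = (r cos θ, r sin θ) = (-8.603896, 54.322859)
h = r sin θ − e = 54.322859 − 20 = 34.322859
sin φ = h / L = 34.322859 / 147 = 0.23348883
φ = arcsin(0.23348883) = 13.502561°

13.5026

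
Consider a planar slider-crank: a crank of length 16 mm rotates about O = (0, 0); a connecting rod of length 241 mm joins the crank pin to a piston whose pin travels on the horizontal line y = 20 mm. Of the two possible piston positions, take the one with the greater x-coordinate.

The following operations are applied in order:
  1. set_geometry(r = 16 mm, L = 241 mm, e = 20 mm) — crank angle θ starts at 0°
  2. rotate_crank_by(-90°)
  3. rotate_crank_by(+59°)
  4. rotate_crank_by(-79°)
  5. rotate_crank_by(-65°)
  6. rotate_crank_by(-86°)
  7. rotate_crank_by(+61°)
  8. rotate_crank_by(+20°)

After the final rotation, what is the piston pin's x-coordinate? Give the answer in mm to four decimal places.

224.1687

set_geometry: r = 16 mm, L = 241 mm, e = 20 mm; θ ← 0°
rotate_crank_by(-90°): θ ← 0° -90° = -90°
rotate_crank_by(+59°): θ ← -90° +59° = -31°
rotate_crank_by(-79°): θ ← -31° -79° = -110°
rotate_crank_by(-65°): θ ← -110° -65° = -175°
rotate_crank_by(-86°): θ ← -175° -86° = -261°
rotate_crank_by(+61°): θ ← -261° +61° = -200°
rotate_crank_by(+20°): θ ← -200° +20° = -180°
crank pin P = (r cos θ, r sin θ) = (-16.000000, -0.000000)
h = r sin θ − e = -0.000000 − 20 = -20.000000
x = r cos θ + √(L² − h²) = -16.000000 + √(58081.0 − 400.0000) = -16.000000 + 240.168691 = 224.168691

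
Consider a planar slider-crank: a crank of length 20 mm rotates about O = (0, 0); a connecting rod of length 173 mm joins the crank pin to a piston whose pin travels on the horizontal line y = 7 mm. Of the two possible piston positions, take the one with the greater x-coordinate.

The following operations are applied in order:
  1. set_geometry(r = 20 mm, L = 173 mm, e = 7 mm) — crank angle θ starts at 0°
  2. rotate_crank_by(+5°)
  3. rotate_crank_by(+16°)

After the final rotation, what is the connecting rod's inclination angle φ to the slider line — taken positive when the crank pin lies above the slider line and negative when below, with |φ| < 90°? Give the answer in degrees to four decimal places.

0.0554

set_geometry: r = 20 mm, L = 173 mm, e = 7 mm; θ ← 0°
rotate_crank_by(+5°): θ ← 0° +5° = 5°
rotate_crank_by(+16°): θ ← 5° +16° = 21°
crank pin P = (r cos θ, r sin θ) = (18.671609, 7.167359)
h = r sin θ − e = 7.167359 − 7 = 0.167359
sin φ = h / L = 0.167359 / 173 = 0.00096739
φ = arcsin(0.00096739) = 0.055428°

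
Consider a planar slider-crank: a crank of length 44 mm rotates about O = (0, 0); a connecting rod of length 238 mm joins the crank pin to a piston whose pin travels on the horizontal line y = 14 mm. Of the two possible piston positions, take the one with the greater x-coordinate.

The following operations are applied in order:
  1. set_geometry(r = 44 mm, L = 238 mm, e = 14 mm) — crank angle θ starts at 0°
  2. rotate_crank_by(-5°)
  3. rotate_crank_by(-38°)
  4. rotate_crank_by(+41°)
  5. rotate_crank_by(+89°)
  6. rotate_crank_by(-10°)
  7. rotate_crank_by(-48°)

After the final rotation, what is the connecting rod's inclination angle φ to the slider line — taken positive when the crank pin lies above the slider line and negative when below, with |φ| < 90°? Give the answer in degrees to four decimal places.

set_geometry: r = 44 mm, L = 238 mm, e = 14 mm; θ ← 0°
rotate_crank_by(-5°): θ ← 0° -5° = -5°
rotate_crank_by(-38°): θ ← -5° -38° = -43°
rotate_crank_by(+41°): θ ← -43° +41° = -2°
rotate_crank_by(+89°): θ ← -2° +89° = 87°
rotate_crank_by(-10°): θ ← 87° -10° = 77°
rotate_crank_by(-48°): θ ← 77° -48° = 29°
crank pin P = (r cos θ, r sin θ) = (38.483267, 21.331623)
h = r sin θ − e = 21.331623 − 14 = 7.331623
sin φ = h / L = 7.331623 / 238 = 0.03080514
φ = arcsin(0.03080514) = 1.765284°

1.7653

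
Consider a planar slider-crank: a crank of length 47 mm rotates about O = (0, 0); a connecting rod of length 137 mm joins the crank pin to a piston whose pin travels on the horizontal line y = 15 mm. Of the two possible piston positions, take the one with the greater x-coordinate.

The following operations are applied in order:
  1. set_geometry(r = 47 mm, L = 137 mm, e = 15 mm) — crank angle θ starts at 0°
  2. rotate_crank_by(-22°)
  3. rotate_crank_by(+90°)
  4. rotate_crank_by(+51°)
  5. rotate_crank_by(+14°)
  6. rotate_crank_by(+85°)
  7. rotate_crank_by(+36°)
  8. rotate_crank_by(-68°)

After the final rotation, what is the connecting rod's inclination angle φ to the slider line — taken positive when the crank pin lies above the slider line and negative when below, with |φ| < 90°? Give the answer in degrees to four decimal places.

-8.3575

set_geometry: r = 47 mm, L = 137 mm, e = 15 mm; θ ← 0°
rotate_crank_by(-22°): θ ← 0° -22° = -22°
rotate_crank_by(+90°): θ ← -22° +90° = 68°
rotate_crank_by(+51°): θ ← 68° +51° = 119°
rotate_crank_by(+14°): θ ← 119° +14° = 133°
rotate_crank_by(+85°): θ ← 133° +85° = 218°
rotate_crank_by(+36°): θ ← 218° +36° = 254°
rotate_crank_by(-68°): θ ← 254° -68° = 186°
crank pin P = (r cos θ, r sin θ) = (-46.742529, -4.912838)
h = r sin θ − e = -4.912838 − 15 = -19.912838
sin φ = h / L = -19.912838 / 137 = -0.14534918
φ = arcsin(-0.14534918) = -8.357500°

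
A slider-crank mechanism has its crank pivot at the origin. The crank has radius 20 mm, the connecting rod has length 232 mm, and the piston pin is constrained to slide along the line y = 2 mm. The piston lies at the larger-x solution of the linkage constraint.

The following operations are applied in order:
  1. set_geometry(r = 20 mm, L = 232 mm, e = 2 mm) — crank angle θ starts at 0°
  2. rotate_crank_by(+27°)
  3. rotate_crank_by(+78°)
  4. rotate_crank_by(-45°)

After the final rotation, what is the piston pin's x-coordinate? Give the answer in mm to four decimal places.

241.4936

set_geometry: r = 20 mm, L = 232 mm, e = 2 mm; θ ← 0°
rotate_crank_by(+27°): θ ← 0° +27° = 27°
rotate_crank_by(+78°): θ ← 27° +78° = 105°
rotate_crank_by(-45°): θ ← 105° -45° = 60°
crank pin P = (r cos θ, r sin θ) = (10.000000, 17.320508)
h = r sin θ − e = 17.320508 − 2 = 15.320508
x = r cos θ + √(L² − h²) = 10.000000 + √(53824.0 − 234.7180) = 10.000000 + 231.493590 = 241.493590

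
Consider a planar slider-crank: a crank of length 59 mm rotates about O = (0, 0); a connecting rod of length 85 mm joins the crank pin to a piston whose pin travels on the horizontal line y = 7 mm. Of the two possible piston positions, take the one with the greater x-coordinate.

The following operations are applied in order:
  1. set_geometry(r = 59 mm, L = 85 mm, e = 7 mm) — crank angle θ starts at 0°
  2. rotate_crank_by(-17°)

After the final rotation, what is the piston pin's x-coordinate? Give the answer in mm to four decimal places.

set_geometry: r = 59 mm, L = 85 mm, e = 7 mm; θ ← 0°
rotate_crank_by(-17°): θ ← 0° -17° = -17°
crank pin P = (r cos θ, r sin θ) = (56.421981, -17.249931)
h = r sin θ − e = -17.249931 − 7 = -24.249931
x = r cos θ + √(L² − h²) = 56.421981 + √(7225.0 − 588.0591) = 56.421981 + 81.467422 = 137.889403

137.8894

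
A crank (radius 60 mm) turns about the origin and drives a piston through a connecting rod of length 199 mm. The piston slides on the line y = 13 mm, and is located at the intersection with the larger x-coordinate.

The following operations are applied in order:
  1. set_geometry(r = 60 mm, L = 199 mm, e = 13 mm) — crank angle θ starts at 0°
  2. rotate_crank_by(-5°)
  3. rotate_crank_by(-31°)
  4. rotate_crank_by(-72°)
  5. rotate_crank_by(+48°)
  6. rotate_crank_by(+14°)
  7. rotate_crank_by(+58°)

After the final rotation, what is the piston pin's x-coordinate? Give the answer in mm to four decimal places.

set_geometry: r = 60 mm, L = 199 mm, e = 13 mm; θ ← 0°
rotate_crank_by(-5°): θ ← 0° -5° = -5°
rotate_crank_by(-31°): θ ← -5° -31° = -36°
rotate_crank_by(-72°): θ ← -36° -72° = -108°
rotate_crank_by(+48°): θ ← -108° +48° = -60°
rotate_crank_by(+14°): θ ← -60° +14° = -46°
rotate_crank_by(+58°): θ ← -46° +58° = 12°
crank pin P = (r cos θ, r sin θ) = (58.688856, 12.474701)
h = r sin θ − e = 12.474701 − 13 = -0.525299
x = r cos θ + √(L² − h²) = 58.688856 + √(39601.0 − 0.2759) = 58.688856 + 198.999307 = 257.688163

257.6882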